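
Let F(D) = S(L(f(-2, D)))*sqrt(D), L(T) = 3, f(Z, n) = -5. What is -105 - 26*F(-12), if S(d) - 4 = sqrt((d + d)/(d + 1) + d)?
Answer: -105 - I*sqrt(3)*(208 + 78*sqrt(2)) ≈ -105.0 - 551.33*I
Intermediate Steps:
S(d) = 4 + sqrt(d + 2*d/(1 + d)) (S(d) = 4 + sqrt((d + d)/(d + 1) + d) = 4 + sqrt((2*d)/(1 + d) + d) = 4 + sqrt(2*d/(1 + d) + d) = 4 + sqrt(d + 2*d/(1 + d)))
F(D) = sqrt(D)*(4 + 3*sqrt(2)/2) (F(D) = (4 + sqrt(3*(3 + 3)/(1 + 3)))*sqrt(D) = (4 + sqrt(3*6/4))*sqrt(D) = (4 + sqrt(3*(1/4)*6))*sqrt(D) = (4 + sqrt(9/2))*sqrt(D) = (4 + 3*sqrt(2)/2)*sqrt(D) = sqrt(D)*(4 + 3*sqrt(2)/2))
-105 - 26*F(-12) = -105 - 13*sqrt(-12)*(8 + 3*sqrt(2)) = -105 - 13*2*I*sqrt(3)*(8 + 3*sqrt(2)) = -105 - 26*I*sqrt(3)*(8 + 3*sqrt(2))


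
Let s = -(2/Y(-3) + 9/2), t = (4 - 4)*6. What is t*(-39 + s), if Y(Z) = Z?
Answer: 0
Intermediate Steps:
t = 0 (t = 0*6 = 0)
s = -23/6 (s = -(2/(-3) + 9/2) = -(2*(-⅓) + 9*(½)) = -(-⅔ + 9/2) = -1*23/6 = -23/6 ≈ -3.8333)
t*(-39 + s) = 0*(-39 - 23/6) = 0*(-257/6) = 0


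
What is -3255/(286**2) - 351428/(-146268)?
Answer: 7067325587/2991034332 ≈ 2.3628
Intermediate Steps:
-3255/(286**2) - 351428/(-146268) = -3255/81796 - 351428*(-1/146268) = -3255*1/81796 + 87857/36567 = -3255/81796 + 87857/36567 = 7067325587/2991034332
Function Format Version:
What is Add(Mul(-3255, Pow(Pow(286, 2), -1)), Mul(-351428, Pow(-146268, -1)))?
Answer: Rational(7067325587, 2991034332) ≈ 2.3628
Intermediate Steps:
Add(Mul(-3255, Pow(Pow(286, 2), -1)), Mul(-351428, Pow(-146268, -1))) = Add(Mul(-3255, Pow(81796, -1)), Mul(-351428, Rational(-1, 146268))) = Add(Mul(-3255, Rational(1, 81796)), Rational(87857, 36567)) = Add(Rational(-3255, 81796), Rational(87857, 36567)) = Rational(7067325587, 2991034332)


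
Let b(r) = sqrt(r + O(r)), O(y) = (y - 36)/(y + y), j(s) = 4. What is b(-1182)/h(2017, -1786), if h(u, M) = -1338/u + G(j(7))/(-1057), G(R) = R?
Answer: -2131969*I*sqrt(183408970)/560399596 ≈ -51.522*I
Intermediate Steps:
h(u, M) = -4/1057 - 1338/u (h(u, M) = -1338/u + 4/(-1057) = -1338/u + 4*(-1/1057) = -1338/u - 4/1057 = -4/1057 - 1338/u)
O(y) = (-36 + y)/(2*y) (O(y) = (-36 + y)/((2*y)) = (-36 + y)*(1/(2*y)) = (-36 + y)/(2*y))
b(r) = sqrt(r + (-36 + r)/(2*r))
b(-1182)/h(2017, -1786) = (sqrt(2 - 72/(-1182) + 4*(-1182))/2)/(-4/1057 - 1338/2017) = (sqrt(2 - 72*(-1/1182) - 4728)/2)/(-4/1057 - 1338*1/2017) = (sqrt(2 + 12/197 - 4728)/2)/(-4/1057 - 1338/2017) = (sqrt(-931010/197)/2)/(-1422334/2131969) = ((I*sqrt(183408970)/197)/2)*(-2131969/1422334) = (I*sqrt(183408970)/394)*(-2131969/1422334) = -2131969*I*sqrt(183408970)/560399596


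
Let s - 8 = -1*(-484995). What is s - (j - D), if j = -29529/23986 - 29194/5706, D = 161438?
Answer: 44237722375457/68432058 ≈ 6.4645e+5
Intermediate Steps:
j = -434369879/68432058 (j = -29529*1/23986 - 29194*1/5706 = -29529/23986 - 14597/2853 = -434369879/68432058 ≈ -6.3475)
s = 485003 (s = 8 - 1*(-484995) = 8 + 484995 = 485003)
s - (j - D) = 485003 - (-434369879/68432058 - 1*161438) = 485003 - (-434369879/68432058 - 161438) = 485003 - 1*(-11047968949283/68432058) = 485003 + 11047968949283/68432058 = 44237722375457/68432058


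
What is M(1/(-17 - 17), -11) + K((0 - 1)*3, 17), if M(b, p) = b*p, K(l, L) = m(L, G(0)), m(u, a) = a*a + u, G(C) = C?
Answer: 589/34 ≈ 17.324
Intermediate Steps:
m(u, a) = u + a**2 (m(u, a) = a**2 + u = u + a**2)
K(l, L) = L (K(l, L) = L + 0**2 = L + 0 = L)
M(1/(-17 - 17), -11) + K((0 - 1)*3, 17) = -11/(-17 - 17) + 17 = -11/(-34) + 17 = -1/34*(-11) + 17 = 11/34 + 17 = 589/34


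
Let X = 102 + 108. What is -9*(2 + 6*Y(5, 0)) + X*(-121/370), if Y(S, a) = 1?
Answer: -5205/37 ≈ -140.68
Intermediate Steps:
X = 210
-9*(2 + 6*Y(5, 0)) + X*(-121/370) = -9*(2 + 6*1) + 210*(-121/370) = -9*(2 + 6) + 210*(-121*1/370) = -9*8 + 210*(-121/370) = -72 - 2541/37 = -5205/37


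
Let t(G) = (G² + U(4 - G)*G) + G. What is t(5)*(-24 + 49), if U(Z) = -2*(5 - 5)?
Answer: 750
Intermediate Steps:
U(Z) = 0 (U(Z) = -2*0 = 0)
t(G) = G + G² (t(G) = (G² + 0*G) + G = (G² + 0) + G = G² + G = G + G²)
t(5)*(-24 + 49) = (5*(1 + 5))*(-24 + 49) = (5*6)*25 = 30*25 = 750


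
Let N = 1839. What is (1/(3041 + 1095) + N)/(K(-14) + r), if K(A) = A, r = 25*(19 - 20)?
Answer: -585085/12408 ≈ -47.154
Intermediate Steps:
r = -25 (r = 25*(-1) = -25)
(1/(3041 + 1095) + N)/(K(-14) + r) = (1/(3041 + 1095) + 1839)/(-14 - 25) = (1/4136 + 1839)/(-39) = (1/4136 + 1839)*(-1/39) = (7606105/4136)*(-1/39) = -585085/12408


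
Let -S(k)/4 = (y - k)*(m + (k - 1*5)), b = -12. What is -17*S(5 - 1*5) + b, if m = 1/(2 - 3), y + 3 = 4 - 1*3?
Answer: 804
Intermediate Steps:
y = -2 (y = -3 + (4 - 1*3) = -3 + (4 - 3) = -3 + 1 = -2)
m = -1 (m = 1/(-1) = -1)
S(k) = -4*(-6 + k)*(-2 - k) (S(k) = -4*(-2 - k)*(-1 + (k - 1*5)) = -4*(-2 - k)*(-1 + (k - 5)) = -4*(-2 - k)*(-1 + (-5 + k)) = -4*(-2 - k)*(-6 + k) = -4*(-6 + k)*(-2 - k))
-17*S(5 - 1*5) + b = -17*(-48 - 16*(5 - 1*5) + 4*(5 - 1*5)²) - 12 = -17*(-48 - 16*(5 - 5) + 4*(5 - 5)²) - 12 = -17*(-48 - 16*0 + 4*0²) - 12 = -17*(-48 + 0 + 4*0) - 12 = -17*(-48 + 0 + 0) - 12 = -17*(-48) - 12 = 816 - 12 = 804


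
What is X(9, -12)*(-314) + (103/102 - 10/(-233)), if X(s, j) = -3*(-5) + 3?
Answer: -134300413/23766 ≈ -5650.9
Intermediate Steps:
X(s, j) = 18 (X(s, j) = 15 + 3 = 18)
X(9, -12)*(-314) + (103/102 - 10/(-233)) = 18*(-314) + (103/102 - 10/(-233)) = -5652 + (103*(1/102) - 10*(-1/233)) = -5652 + (103/102 + 10/233) = -5652 + 25019/23766 = -134300413/23766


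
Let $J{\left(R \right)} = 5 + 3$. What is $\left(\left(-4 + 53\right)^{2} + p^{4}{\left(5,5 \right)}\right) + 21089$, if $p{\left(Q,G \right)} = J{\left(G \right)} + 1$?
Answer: $30051$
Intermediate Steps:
$J{\left(R \right)} = 8$
$p{\left(Q,G \right)} = 9$ ($p{\left(Q,G \right)} = 8 + 1 = 9$)
$\left(\left(-4 + 53\right)^{2} + p^{4}{\left(5,5 \right)}\right) + 21089 = \left(\left(-4 + 53\right)^{2} + 9^{4}\right) + 21089 = \left(49^{2} + 6561\right) + 21089 = \left(2401 + 6561\right) + 21089 = 8962 + 21089 = 30051$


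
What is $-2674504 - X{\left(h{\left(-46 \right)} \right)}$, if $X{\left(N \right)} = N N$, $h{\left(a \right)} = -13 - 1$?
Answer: $-2674700$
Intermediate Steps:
$h{\left(a \right)} = -14$ ($h{\left(a \right)} = -13 - 1 = -14$)
$X{\left(N \right)} = N^{2}$
$-2674504 - X{\left(h{\left(-46 \right)} \right)} = -2674504 - \left(-14\right)^{2} = -2674504 - 196 = -2674700$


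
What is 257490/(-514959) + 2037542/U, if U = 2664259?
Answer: 9313603612/35179080779 ≈ 0.26475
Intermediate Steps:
257490/(-514959) + 2037542/U = 257490/(-514959) + 2037542/2664259 = 257490*(-1/514959) + 2037542*(1/2664259) = -85830/171653 + 156734/204943 = 9313603612/35179080779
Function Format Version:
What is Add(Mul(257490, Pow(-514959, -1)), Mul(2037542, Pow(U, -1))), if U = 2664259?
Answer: Rational(9313603612, 35179080779) ≈ 0.26475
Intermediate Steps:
Add(Mul(257490, Pow(-514959, -1)), Mul(2037542, Pow(U, -1))) = Add(Mul(257490, Pow(-514959, -1)), Mul(2037542, Pow(2664259, -1))) = Add(Mul(257490, Rational(-1, 514959)), Mul(2037542, Rational(1, 2664259))) = Add(Rational(-85830, 171653), Rational(156734, 204943)) = Rational(9313603612, 35179080779)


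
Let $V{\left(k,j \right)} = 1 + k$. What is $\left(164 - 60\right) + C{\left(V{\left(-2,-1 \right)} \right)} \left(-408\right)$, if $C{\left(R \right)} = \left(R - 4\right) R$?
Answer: $-1936$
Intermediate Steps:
$C{\left(R \right)} = R \left(-4 + R\right)$ ($C{\left(R \right)} = \left(-4 + R\right) R = R \left(-4 + R\right)$)
$\left(164 - 60\right) + C{\left(V{\left(-2,-1 \right)} \right)} \left(-408\right) = \left(164 - 60\right) + \left(1 - 2\right) \left(-4 + \left(1 - 2\right)\right) \left(-408\right) = \left(164 - 60\right) + - (-4 - 1) \left(-408\right) = 104 + \left(-1\right) \left(-5\right) \left(-408\right) = 104 + 5 \left(-408\right) = 104 - 2040 = -1936$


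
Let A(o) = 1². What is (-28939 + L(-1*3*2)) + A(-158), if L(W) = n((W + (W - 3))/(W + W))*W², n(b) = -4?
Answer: -29082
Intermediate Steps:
A(o) = 1
L(W) = -4*W²
(-28939 + L(-1*3*2)) + A(-158) = (-28939 - 4*(-1*3*2)²) + 1 = (-28939 - 4*(-3*2)²) + 1 = (-28939 - 4*(-6)²) + 1 = (-28939 - 4*36) + 1 = (-28939 - 144) + 1 = -29083 + 1 = -29082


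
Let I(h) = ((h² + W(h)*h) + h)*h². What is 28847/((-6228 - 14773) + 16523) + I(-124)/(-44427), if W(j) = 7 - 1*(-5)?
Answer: -316328099287/66314702 ≈ -4770.1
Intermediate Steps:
W(j) = 12 (W(j) = 7 + 5 = 12)
I(h) = h²*(h² + 13*h) (I(h) = ((h² + 12*h) + h)*h² = (h² + 13*h)*h² = h²*(h² + 13*h))
28847/((-6228 - 14773) + 16523) + I(-124)/(-44427) = 28847/((-6228 - 14773) + 16523) + ((-124)³*(13 - 124))/(-44427) = 28847/(-21001 + 16523) - 1906624*(-111)*(-1/44427) = 28847/(-4478) + 211635264*(-1/44427) = 28847*(-1/4478) - 70545088/14809 = -28847/4478 - 70545088/14809 = -316328099287/66314702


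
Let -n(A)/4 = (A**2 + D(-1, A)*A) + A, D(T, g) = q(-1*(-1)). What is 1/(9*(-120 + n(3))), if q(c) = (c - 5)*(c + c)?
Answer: -1/648 ≈ -0.0015432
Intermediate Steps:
q(c) = 2*c*(-5 + c) (q(c) = (-5 + c)*(2*c) = 2*c*(-5 + c))
D(T, g) = -8 (D(T, g) = 2*(-1*(-1))*(-5 - 1*(-1)) = 2*1*(-5 + 1) = 2*1*(-4) = -8)
n(A) = -4*A**2 + 28*A (n(A) = -4*((A**2 - 8*A) + A) = -4*(A**2 - 7*A) = -4*A**2 + 28*A)
1/(9*(-120 + n(3))) = 1/(9*(-120 + 4*3*(7 - 1*3))) = 1/(9*(-120 + 4*3*(7 - 3))) = 1/(9*(-120 + 4*3*4)) = 1/(9*(-120 + 48)) = 1/(9*(-72)) = 1/(-648) = -1/648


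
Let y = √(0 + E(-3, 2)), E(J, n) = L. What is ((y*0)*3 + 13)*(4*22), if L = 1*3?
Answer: 1144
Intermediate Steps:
L = 3
E(J, n) = 3
y = √3 (y = √(0 + 3) = √3 ≈ 1.7320)
((y*0)*3 + 13)*(4*22) = ((√3*0)*3 + 13)*(4*22) = (0*3 + 13)*88 = (0 + 13)*88 = 13*88 = 1144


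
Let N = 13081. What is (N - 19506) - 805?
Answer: -7230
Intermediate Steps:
(N - 19506) - 805 = (13081 - 19506) - 805 = -6425 - 805 = -7230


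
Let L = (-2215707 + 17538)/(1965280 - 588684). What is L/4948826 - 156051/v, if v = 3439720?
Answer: -16611098691030309/366143901764326205 ≈ -0.045368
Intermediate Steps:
L = -2198169/1376596 ≈ -1.5968
L/4948826 - 156051/v = -2198169/1376596/4948826 - 156051/3439720 = -2198169/1376596*1/4948826 - 156051*1/3439720 = -2198169/6812534076296 - 156051/3439720 = -16611098691030309/366143901764326205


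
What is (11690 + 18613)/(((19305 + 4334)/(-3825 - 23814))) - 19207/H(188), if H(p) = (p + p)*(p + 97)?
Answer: -12821676455999/361879320 ≈ -35431.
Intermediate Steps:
H(p) = 2*p*(97 + p) (H(p) = (2*p)*(97 + p) = 2*p*(97 + p))
(11690 + 18613)/(((19305 + 4334)/(-3825 - 23814))) - 19207/H(188) = (11690 + 18613)/(((19305 + 4334)/(-3825 - 23814))) - 19207*1/(376*(97 + 188)) = 30303/((23639/(-27639))) - 19207/(2*188*285) = 30303/((23639*(-1/27639))) - 19207/107160 = 30303/(-23639/27639) - 19207*1/107160 = 30303*(-27639/23639) - 19207/107160 = -119649231/3377 - 19207/107160 = -12821676455999/361879320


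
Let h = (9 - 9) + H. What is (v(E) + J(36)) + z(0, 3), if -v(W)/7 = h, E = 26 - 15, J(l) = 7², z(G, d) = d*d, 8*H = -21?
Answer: 611/8 ≈ 76.375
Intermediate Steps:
H = -21/8 (H = (⅛)*(-21) = -21/8 ≈ -2.6250)
z(G, d) = d²
h = -21/8 (h = (9 - 9) - 21/8 = 0 - 21/8 = -21/8 ≈ -2.6250)
J(l) = 49
E = 11
v(W) = 147/8 (v(W) = -7*(-21/8) = 147/8)
(v(E) + J(36)) + z(0, 3) = (147/8 + 49) + 3² = 539/8 + 9 = 611/8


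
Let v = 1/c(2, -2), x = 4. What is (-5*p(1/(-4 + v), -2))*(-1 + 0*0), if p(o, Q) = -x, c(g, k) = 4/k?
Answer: -20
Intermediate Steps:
v = -½ (v = 1/(4/(-2)) = 1/(4*(-½)) = 1/(-2) = -½ ≈ -0.50000)
p(o, Q) = -4 (p(o, Q) = -1*4 = -4)
(-5*p(1/(-4 + v), -2))*(-1 + 0*0) = (-5*(-4))*(-1 + 0*0) = 20*(-1 + 0) = 20*(-1) = -20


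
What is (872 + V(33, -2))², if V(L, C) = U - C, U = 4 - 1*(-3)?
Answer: 776161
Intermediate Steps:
U = 7 (U = 4 + 3 = 7)
V(L, C) = 7 - C
(872 + V(33, -2))² = (872 + (7 - 1*(-2)))² = (872 + (7 + 2))² = (872 + 9)² = 881² = 776161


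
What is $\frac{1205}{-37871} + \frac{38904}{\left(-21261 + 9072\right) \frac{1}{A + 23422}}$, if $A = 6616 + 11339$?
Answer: $- \frac{20320710039171}{153869873} \approx -1.3206 \cdot 10^{5}$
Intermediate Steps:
$A = 17955$
$\frac{1205}{-37871} + \frac{38904}{\left(-21261 + 9072\right) \frac{1}{A + 23422}} = \frac{1205}{-37871} + \frac{38904}{\left(-21261 + 9072\right) \frac{1}{17955 + 23422}} = 1205 \left(- \frac{1}{37871}\right) + \frac{38904}{\left(-12189\right) \frac{1}{41377}} = - \frac{1205}{37871} + \frac{38904}{\left(-12189\right) \frac{1}{41377}} = - \frac{1205}{37871} + \frac{38904}{- \frac{12189}{41377}} = - \frac{1205}{37871} + 38904 \left(- \frac{41377}{12189}\right) = - \frac{1205}{37871} - \frac{536576936}{4063} = - \frac{20320710039171}{153869873}$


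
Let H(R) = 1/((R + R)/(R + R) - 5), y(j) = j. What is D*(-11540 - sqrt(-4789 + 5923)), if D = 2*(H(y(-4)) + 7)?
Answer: -155790 - 243*sqrt(14)/2 ≈ -1.5624e+5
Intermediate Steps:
H(R) = -1/4 (H(R) = 1/((2*R)/((2*R)) - 5) = 1/((2*R)*(1/(2*R)) - 5) = 1/(1 - 5) = 1/(-4) = -1/4)
D = 27/2 (D = 2*(-1/4 + 7) = 2*(27/4) = 27/2 ≈ 13.500)
D*(-11540 - sqrt(-4789 + 5923)) = 27*(-11540 - sqrt(-4789 + 5923))/2 = 27*(-11540 - sqrt(1134))/2 = 27*(-11540 - 9*sqrt(14))/2 = -155790 - 243*sqrt(14)/2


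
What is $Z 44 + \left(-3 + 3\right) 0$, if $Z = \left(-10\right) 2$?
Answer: $-880$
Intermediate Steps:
$Z = -20$
$Z 44 + \left(-3 + 3\right) 0 = \left(-20\right) 44 + \left(-3 + 3\right) 0 = -880 + 0 \cdot 0 = -880 + 0 = -880$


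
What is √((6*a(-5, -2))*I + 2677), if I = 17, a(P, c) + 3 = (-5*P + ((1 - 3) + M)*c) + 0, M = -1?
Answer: √5533 ≈ 74.384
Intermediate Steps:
a(P, c) = -3 - 5*P - 3*c (a(P, c) = -3 + ((-5*P + ((1 - 3) - 1)*c) + 0) = -3 + ((-5*P + (-2 - 1)*c) + 0) = -3 + ((-5*P - 3*c) + 0) = -3 + (-5*P - 3*c) = -3 - 5*P - 3*c)
√((6*a(-5, -2))*I + 2677) = √((6*(-3 - 5*(-5) - 3*(-2)))*17 + 2677) = √((6*(-3 + 25 + 6))*17 + 2677) = √((6*28)*17 + 2677) = √(168*17 + 2677) = √(2856 + 2677) = √5533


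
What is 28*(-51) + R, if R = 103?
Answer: -1325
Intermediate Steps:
28*(-51) + R = 28*(-51) + 103 = -1428 + 103 = -1325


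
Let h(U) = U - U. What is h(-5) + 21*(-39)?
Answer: -819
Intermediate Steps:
h(U) = 0
h(-5) + 21*(-39) = 0 + 21*(-39) = 0 - 819 = -819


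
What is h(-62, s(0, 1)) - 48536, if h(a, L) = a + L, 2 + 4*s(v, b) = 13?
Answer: -194381/4 ≈ -48595.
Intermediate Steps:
s(v, b) = 11/4 (s(v, b) = -½ + (¼)*13 = -½ + 13/4 = 11/4)
h(a, L) = L + a
h(-62, s(0, 1)) - 48536 = (11/4 - 62) - 48536 = -237/4 - 48536 = -194381/4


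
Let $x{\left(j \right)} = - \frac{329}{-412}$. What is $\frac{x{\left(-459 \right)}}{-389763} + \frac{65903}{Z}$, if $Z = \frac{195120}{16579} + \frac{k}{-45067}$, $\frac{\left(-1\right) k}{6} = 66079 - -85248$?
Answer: $\frac{1163158316369005289}{563303795547636} \approx 2064.9$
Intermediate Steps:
$x{\left(j \right)} = \frac{329}{412}$ ($x{\left(j \right)} = \left(-329\right) \left(- \frac{1}{412}\right) = \frac{329}{412}$)
$k = -907962$ ($k = - 6 \left(66079 - -85248\right) = - 6 \left(66079 + 85248\right) = \left(-6\right) 151327 = -907962$)
$Z = \frac{2167870458}{67924163}$ ($Z = \frac{195120}{16579} - \frac{907962}{-45067} = 195120 \cdot \frac{1}{16579} - - \frac{82542}{4097} = \frac{195120}{16579} + \frac{82542}{4097} = \frac{2167870458}{67924163} \approx 31.916$)
$\frac{x{\left(-459 \right)}}{-389763} + \frac{65903}{Z} = \frac{329}{412 \left(-389763\right)} + \frac{65903}{\frac{2167870458}{67924163}} = \frac{329}{412} \left(- \frac{1}{389763}\right) + 65903 \cdot \frac{67924163}{2167870458} = - \frac{329}{160582356} + \frac{4476406114189}{2167870458} = \frac{1163158316369005289}{563303795547636}$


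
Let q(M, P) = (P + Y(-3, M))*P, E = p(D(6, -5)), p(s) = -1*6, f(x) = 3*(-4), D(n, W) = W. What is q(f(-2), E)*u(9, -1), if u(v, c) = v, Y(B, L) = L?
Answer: 972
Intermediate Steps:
f(x) = -12
p(s) = -6
E = -6
q(M, P) = P*(M + P) (q(M, P) = (P + M)*P = (M + P)*P = P*(M + P))
q(f(-2), E)*u(9, -1) = -6*(-12 - 6)*9 = -6*(-18)*9 = 108*9 = 972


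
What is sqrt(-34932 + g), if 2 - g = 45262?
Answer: 8*I*sqrt(1253) ≈ 283.18*I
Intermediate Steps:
g = -45260 (g = 2 - 1*45262 = 2 - 45262 = -45260)
sqrt(-34932 + g) = sqrt(-34932 - 45260) = sqrt(-80192) = 8*I*sqrt(1253)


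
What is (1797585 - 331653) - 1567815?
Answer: -101883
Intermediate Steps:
(1797585 - 331653) - 1567815 = 1465932 - 1567815 = -101883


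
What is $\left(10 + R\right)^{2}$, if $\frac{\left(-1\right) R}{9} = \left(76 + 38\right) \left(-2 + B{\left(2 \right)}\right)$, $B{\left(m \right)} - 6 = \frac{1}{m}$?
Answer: $21224449$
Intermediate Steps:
$B{\left(m \right)} = 6 + \frac{1}{m}$
$R = -4617$ ($R = - 9 \left(76 + 38\right) \left(-2 + \left(6 + \frac{1}{2}\right)\right) = - 9 \cdot 114 \left(-2 + \left(6 + \frac{1}{2}\right)\right) = - 9 \cdot 114 \left(-2 + \frac{13}{2}\right) = - 9 \cdot 114 \cdot \frac{9}{2} = \left(-9\right) 513 = -4617$)
$\left(10 + R\right)^{2} = \left(10 - 4617\right)^{2} = \left(-4607\right)^{2} = 21224449$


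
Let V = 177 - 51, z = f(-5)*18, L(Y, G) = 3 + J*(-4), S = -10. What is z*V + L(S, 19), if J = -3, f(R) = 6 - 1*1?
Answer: 11355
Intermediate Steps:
f(R) = 5 (f(R) = 6 - 1 = 5)
L(Y, G) = 15 (L(Y, G) = 3 - 3*(-4) = 3 + 12 = 15)
z = 90 (z = 5*18 = 90)
V = 126
z*V + L(S, 19) = 90*126 + 15 = 11340 + 15 = 11355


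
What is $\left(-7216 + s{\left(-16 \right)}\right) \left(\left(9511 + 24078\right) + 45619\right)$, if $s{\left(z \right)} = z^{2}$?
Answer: $-551287680$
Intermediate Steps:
$\left(-7216 + s{\left(-16 \right)}\right) \left(\left(9511 + 24078\right) + 45619\right) = \left(-7216 + \left(-16\right)^{2}\right) \left(\left(9511 + 24078\right) + 45619\right) = \left(-7216 + 256\right) \left(33589 + 45619\right) = \left(-6960\right) 79208 = -551287680$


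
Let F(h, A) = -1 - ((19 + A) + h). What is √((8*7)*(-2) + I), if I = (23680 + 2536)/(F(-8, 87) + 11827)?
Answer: I*√235901390/1466 ≈ 10.477*I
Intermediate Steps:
F(h, A) = -20 - A - h (F(h, A) = -1 - (19 + A + h) = -1 + (-19 - A - h) = -20 - A - h)
I = 3277/1466 (I = (23680 + 2536)/((-20 - 1*87 - 1*(-8)) + 11827) = 26216/((-20 - 87 + 8) + 11827) = 26216/(-99 + 11827) = 26216/11728 = 26216*(1/11728) = 3277/1466 ≈ 2.2353)
√((8*7)*(-2) + I) = √((8*7)*(-2) + 3277/1466) = √(56*(-2) + 3277/1466) = √(-112 + 3277/1466) = √(-160915/1466) = I*√235901390/1466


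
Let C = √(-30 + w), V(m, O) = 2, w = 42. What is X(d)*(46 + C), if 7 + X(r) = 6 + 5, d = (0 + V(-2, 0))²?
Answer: 184 + 8*√3 ≈ 197.86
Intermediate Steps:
d = 4 (d = (0 + 2)² = 2² = 4)
C = 2*√3 (C = √(-30 + 42) = √12 = 2*√3 ≈ 3.4641)
X(r) = 4 (X(r) = -7 + (6 + 5) = -7 + 11 = 4)
X(d)*(46 + C) = 4*(46 + 2*√3) = 184 + 8*√3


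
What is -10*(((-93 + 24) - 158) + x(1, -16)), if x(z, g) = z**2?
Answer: 2260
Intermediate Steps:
-10*(((-93 + 24) - 158) + x(1, -16)) = -10*(((-93 + 24) - 158) + 1**2) = -10*((-69 - 158) + 1) = -10*(-227 + 1) = -10*(-226) = 2260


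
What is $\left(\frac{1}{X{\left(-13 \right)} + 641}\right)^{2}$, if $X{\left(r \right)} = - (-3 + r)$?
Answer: $\frac{1}{431649} \approx 2.3167 \cdot 10^{-6}$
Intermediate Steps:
$X{\left(r \right)} = 3 - r$
$\left(\frac{1}{X{\left(-13 \right)} + 641}\right)^{2} = \left(\frac{1}{\left(3 - -13\right) + 641}\right)^{2} = \left(\frac{1}{\left(3 + 13\right) + 641}\right)^{2} = \left(\frac{1}{16 + 641}\right)^{2} = \left(\frac{1}{657}\right)^{2} = \frac{1}{431649}$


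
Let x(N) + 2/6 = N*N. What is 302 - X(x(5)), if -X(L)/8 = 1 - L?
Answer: 338/3 ≈ 112.67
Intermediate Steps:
x(N) = -⅓ + N² (x(N) = -⅓ + N*N = -⅓ + N²)
X(L) = -8 + 8*L (X(L) = -8*(1 - L) = -8 + 8*L)
302 - X(x(5)) = 302 - (-8 + 8*(-⅓ + 5²)) = 302 - (-8 + 8*(-⅓ + 25)) = 302 - (-8 + 8*(74/3)) = 302 - (-8 + 592/3) = 302 - 1*568/3 = 302 - 568/3 = 338/3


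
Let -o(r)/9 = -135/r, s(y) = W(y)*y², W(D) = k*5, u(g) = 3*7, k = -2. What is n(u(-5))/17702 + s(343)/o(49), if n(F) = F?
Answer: -204097009501/4301586 ≈ -47447.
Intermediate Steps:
u(g) = 21
W(D) = -10 (W(D) = -2*5 = -10)
s(y) = -10*y²
o(r) = 1215/r (o(r) = -(-1215)/r = 1215/r)
n(u(-5))/17702 + s(343)/o(49) = 21/17702 + (-10*343²)/((1215/49)) = 21*(1/17702) + (-10*117649)/((1215*(1/49))) = 21/17702 - 1176490/1215/49 = 21/17702 - 1176490*49/1215 = 21/17702 - 11529602/243 = -204097009501/4301586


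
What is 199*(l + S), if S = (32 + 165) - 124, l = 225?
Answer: 59302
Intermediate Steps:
S = 73 (S = 197 - 124 = 73)
199*(l + S) = 199*(225 + 73) = 199*298 = 59302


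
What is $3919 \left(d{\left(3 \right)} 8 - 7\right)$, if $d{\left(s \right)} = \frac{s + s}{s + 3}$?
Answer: $3919$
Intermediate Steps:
$d{\left(s \right)} = \frac{2 s}{3 + s}$
$3919 \left(d{\left(3 \right)} 8 - 7\right) = 3919 \left(2 \cdot 3 \frac{1}{3 + 3} \cdot 8 - 7\right) = 3919 \left(2 \cdot 3 \cdot \frac{1}{6} \cdot 8 - 7\right) = 3919 \left(1 \cdot 8 - 7\right) = 3919 \left(8 - 7\right) = 3919 \cdot 1 = 3919$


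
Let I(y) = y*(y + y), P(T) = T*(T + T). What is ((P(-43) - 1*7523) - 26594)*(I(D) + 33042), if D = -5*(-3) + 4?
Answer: -1027067116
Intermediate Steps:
D = 19 (D = 15 + 4 = 19)
P(T) = 2*T**2 (P(T) = T*(2*T) = 2*T**2)
I(y) = 2*y**2 (I(y) = y*(2*y) = 2*y**2)
((P(-43) - 1*7523) - 26594)*(I(D) + 33042) = ((2*(-43)**2 - 1*7523) - 26594)*(2*19**2 + 33042) = ((2*1849 - 7523) - 26594)*(2*361 + 33042) = ((3698 - 7523) - 26594)*(722 + 33042) = (-3825 - 26594)*33764 = -30419*33764 = -1027067116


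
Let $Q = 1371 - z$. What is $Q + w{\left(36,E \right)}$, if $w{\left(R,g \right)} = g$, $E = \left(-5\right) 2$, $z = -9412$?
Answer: $10773$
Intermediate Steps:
$Q = 10783$ ($Q = 1371 - -9412 = 1371 + 9412 = 10783$)
$E = -10$
$Q + w{\left(36,E \right)} = 10783 - 10 = 10773$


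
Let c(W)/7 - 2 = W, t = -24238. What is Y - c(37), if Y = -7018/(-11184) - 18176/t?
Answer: -18407713637/67769448 ≈ -271.62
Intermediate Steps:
Y = 93345667/67769448 (Y = -7018/(-11184) - 18176/(-24238) = -7018*(-1/11184) - 18176*(-1/24238) = 3509/5592 + 9088/12119 = 93345667/67769448 ≈ 1.3774)
c(W) = 14 + 7*W
Y - c(37) = 93345667/67769448 - (14 + 7*37) = 93345667/67769448 - (14 + 259) = 93345667/67769448 - 1*273 = 93345667/67769448 - 273 = -18407713637/67769448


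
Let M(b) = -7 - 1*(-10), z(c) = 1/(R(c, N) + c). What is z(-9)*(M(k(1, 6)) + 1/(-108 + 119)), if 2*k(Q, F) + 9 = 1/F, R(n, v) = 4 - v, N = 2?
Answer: -34/77 ≈ -0.44156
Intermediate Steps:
k(Q, F) = -9/2 + 1/(2*F) (k(Q, F) = -9/2 + (1/F)/2 = -9/2 + 1/(2*F))
z(c) = 1/(2 + c) (z(c) = 1/((4 - 1*2) + c) = 1/((4 - 2) + c) = 1/(2 + c))
M(b) = 3 (M(b) = -7 + 10 = 3)
z(-9)*(M(k(1, 6)) + 1/(-108 + 119)) = (3 + 1/(-108 + 119))/(2 - 9) = (3 + 1/11)/(-7) = -(3 + 1/11)/7 = -⅐*34/11 = -34/77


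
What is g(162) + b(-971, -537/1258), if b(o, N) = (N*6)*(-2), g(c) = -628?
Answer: -391790/629 ≈ -622.88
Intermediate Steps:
b(o, N) = -12*N (b(o, N) = (6*N)*(-2) = -12*N)
g(162) + b(-971, -537/1258) = -628 - (-6444)/1258 = -628 - 12*(-537/1258) = -628 + 3222/629 = -391790/629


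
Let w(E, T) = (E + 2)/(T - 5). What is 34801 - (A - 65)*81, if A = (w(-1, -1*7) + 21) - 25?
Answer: 161587/4 ≈ 40397.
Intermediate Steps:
w(E, T) = (2 + E)/(-5 + T)
A = -49/12 (A = ((2 - 1)/(-5 - 1*7) + 21) - 25 = (1/(-5 - 7) + 21) - 25 = (1/(-12) + 21) - 25 = (-1/12*1 + 21) - 25 = (-1/12 + 21) - 25 = 251/12 - 25 = -49/12 ≈ -4.0833)
34801 - (A - 65)*81 = 34801 - (-49/12 - 65)*81 = 34801 - (-829)*81/12 = 34801 - 1*(-22383/4) = 34801 + 22383/4 = 161587/4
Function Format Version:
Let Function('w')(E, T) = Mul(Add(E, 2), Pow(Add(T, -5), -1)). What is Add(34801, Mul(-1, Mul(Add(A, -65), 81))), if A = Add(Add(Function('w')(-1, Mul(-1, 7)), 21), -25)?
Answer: Rational(161587, 4) ≈ 40397.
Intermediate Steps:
Function('w')(E, T) = Mul(Pow(Add(-5, T), -1), Add(2, E)) (Function('w')(E, T) = Mul(Add(2, E), Pow(Add(-5, T), -1)) = Mul(Pow(Add(-5, T), -1), Add(2, E)))
A = Rational(-49, 12) (A = Add(Add(Mul(Pow(Add(-5, Mul(-1, 7)), -1), Add(2, -1)), 21), -25) = Add(Add(Mul(Pow(Add(-5, -7), -1), 1), 21), -25) = Add(Add(Mul(Pow(-12, -1), 1), 21), -25) = Add(Add(Mul(Rational(-1, 12), 1), 21), -25) = Add(Add(Rational(-1, 12), 21), -25) = Add(Rational(251, 12), -25) = Rational(-49, 12) ≈ -4.0833)
Add(34801, Mul(-1, Mul(Add(A, -65), 81))) = Add(34801, Mul(-1, Mul(Add(Rational(-49, 12), -65), 81))) = Add(34801, Mul(-1, Mul(Rational(-829, 12), 81))) = Add(34801, Mul(-1, Rational(-22383, 4))) = Add(34801, Rational(22383, 4)) = Rational(161587, 4)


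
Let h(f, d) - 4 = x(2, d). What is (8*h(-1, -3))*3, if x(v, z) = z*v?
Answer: -48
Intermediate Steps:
x(v, z) = v*z
h(f, d) = 4 + 2*d
(8*h(-1, -3))*3 = (8*(4 + 2*(-3)))*3 = (8*(4 - 6))*3 = (8*(-2))*3 = -16*3 = -48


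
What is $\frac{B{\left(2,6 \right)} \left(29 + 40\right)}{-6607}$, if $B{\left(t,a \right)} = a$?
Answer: $- \frac{414}{6607} \approx -0.062661$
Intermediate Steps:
$\frac{B{\left(2,6 \right)} \left(29 + 40\right)}{-6607} = \frac{6 \left(29 + 40\right)}{-6607} = 6 \cdot 69 \left(- \frac{1}{6607}\right) = 414 \left(- \frac{1}{6607}\right) = - \frac{414}{6607}$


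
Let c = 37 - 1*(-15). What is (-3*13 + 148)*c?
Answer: 5668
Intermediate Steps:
c = 52 (c = 37 + 15 = 52)
(-3*13 + 148)*c = (-3*13 + 148)*52 = (-39 + 148)*52 = 109*52 = 5668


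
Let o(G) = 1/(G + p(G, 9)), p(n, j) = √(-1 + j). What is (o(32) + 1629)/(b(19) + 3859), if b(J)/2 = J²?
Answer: 206887/581787 - √2/2327148 ≈ 0.35561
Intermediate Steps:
o(G) = 1/(G + 2*√2) (o(G) = 1/(G + √(-1 + 9)) = 1/(G + √8) = 1/(G + 2*√2))
b(J) = 2*J²
(o(32) + 1629)/(b(19) + 3859) = (1/(32 + 2*√2) + 1629)/(2*19² + 3859) = (1629 + 1/(32 + 2*√2))/(2*361 + 3859) = (1629 + 1/(32 + 2*√2))/(722 + 3859) = (1629 + 1/(32 + 2*√2))/4581 = (1629 + 1/(32 + 2*√2))*(1/4581) = 181/509 + 1/(4581*(32 + 2*√2))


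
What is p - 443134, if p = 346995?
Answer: -96139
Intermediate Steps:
p - 443134 = 346995 - 443134 = -96139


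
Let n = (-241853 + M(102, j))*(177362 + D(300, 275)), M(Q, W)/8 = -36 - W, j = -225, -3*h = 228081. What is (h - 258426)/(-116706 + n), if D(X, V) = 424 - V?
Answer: 334453/42663287957 ≈ 7.8394e-6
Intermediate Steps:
h = -76027 (h = -1/3*228081 = -76027)
M(Q, W) = -288 - 8*W (M(Q, W) = 8*(-36 - W) = -288 - 8*W)
n = -42663171251 (n = (-241853 + (-288 - 8*(-225)))*(177362 + (424 - 1*275)) = (-241853 + (-288 + 1800))*(177362 + (424 - 275)) = (-241853 + 1512)*(177362 + 149) = -240341*177511 = -42663171251)
(h - 258426)/(-116706 + n) = (-76027 - 258426)/(-116706 - 42663171251) = -334453/(-42663287957) = -334453*(-1/42663287957) = 334453/42663287957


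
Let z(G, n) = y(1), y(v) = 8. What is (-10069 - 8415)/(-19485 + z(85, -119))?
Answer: 18484/19477 ≈ 0.94902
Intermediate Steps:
z(G, n) = 8
(-10069 - 8415)/(-19485 + z(85, -119)) = (-10069 - 8415)/(-19485 + 8) = -18484/(-19477) = -18484*(-1/19477) = 18484/19477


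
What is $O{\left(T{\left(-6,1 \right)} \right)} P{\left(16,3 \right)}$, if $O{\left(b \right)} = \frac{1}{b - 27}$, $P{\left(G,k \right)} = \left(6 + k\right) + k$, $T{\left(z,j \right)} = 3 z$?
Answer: $- \frac{4}{15} \approx -0.26667$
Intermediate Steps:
$P{\left(G,k \right)} = 6 + 2 k$
$O{\left(b \right)} = \frac{1}{-27 + b}$
$O{\left(T{\left(-6,1 \right)} \right)} P{\left(16,3 \right)} = \frac{6 + 2 \cdot 3}{-27 + 3 \left(-6\right)} = \frac{6 + 6}{-27 - 18} = \frac{1}{-45} \cdot 12 = \left(- \frac{1}{45}\right) 12 = - \frac{4}{15}$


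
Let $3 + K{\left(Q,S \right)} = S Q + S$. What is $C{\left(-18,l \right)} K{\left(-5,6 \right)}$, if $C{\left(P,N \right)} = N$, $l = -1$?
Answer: $27$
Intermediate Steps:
$K{\left(Q,S \right)} = -3 + S + Q S$ ($K{\left(Q,S \right)} = -3 + \left(S Q + S\right) = -3 + \left(Q S + S\right) = -3 + \left(S + Q S\right) = -3 + S + Q S$)
$C{\left(-18,l \right)} K{\left(-5,6 \right)} = - (-3 + 6 - 30) = \left(-1\right) \left(-27\right) = 27$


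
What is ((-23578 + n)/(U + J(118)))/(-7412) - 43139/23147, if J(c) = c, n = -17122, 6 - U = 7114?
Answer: -111798424811/59962164618 ≈ -1.8645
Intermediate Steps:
U = -7108 (U = 6 - 1*7114 = 6 - 7114 = -7108)
((-23578 + n)/(U + J(118)))/(-7412) - 43139/23147 = ((-23578 - 17122)/(-7108 + 118))/(-7412) - 43139/23147 = -40700/(-6990)*(-1/7412) - 43139*1/23147 = -40700*(-1/6990)*(-1/7412) - 43139/23147 = (4070/699)*(-1/7412) - 43139/23147 = -2035/2590494 - 43139/23147 = -111798424811/59962164618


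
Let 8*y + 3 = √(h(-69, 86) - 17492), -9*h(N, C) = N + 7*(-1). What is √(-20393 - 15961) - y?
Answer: 3/8 + I*√36354 - I*√39338/12 ≈ 0.375 + 174.14*I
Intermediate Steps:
h(N, C) = 7/9 - N/9 (h(N, C) = -(N + 7*(-1))/9 = -(N - 7)/9 = -(-7 + N)/9 = 7/9 - N/9)
y = -3/8 + I*√39338/12 (y = -3/8 + √((7/9 - ⅑*(-69)) - 17492)/8 = -3/8 + √((7/9 + 23/3) - 17492)/8 = -3/8 + √(76/9 - 17492)/8 = -3/8 + √(-157352/9)/8 = -3/8 + (2*I*√39338/3)/8 = -3/8 + I*√39338/12 ≈ -0.375 + 16.528*I)
√(-20393 - 15961) - y = √(-20393 - 15961) - (-3/8 + I*√39338/12) = √(-36354) + (3/8 - I*√39338/12) = I*√36354 + (3/8 - I*√39338/12) = 3/8 + I*√36354 - I*√39338/12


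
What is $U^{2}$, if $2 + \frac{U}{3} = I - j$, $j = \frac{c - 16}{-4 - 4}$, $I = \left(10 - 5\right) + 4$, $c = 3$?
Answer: $\frac{16641}{64} \approx 260.02$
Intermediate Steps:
$I = 9$ ($I = 5 + 4 = 9$)
$j = \frac{13}{8}$ ($j = \frac{3 - 16}{-4 - 4} = - \frac{13}{-8} = \left(-13\right) \left(- \frac{1}{8}\right) = \frac{13}{8} \approx 1.625$)
$U = \frac{129}{8}$ ($U = -6 + 3 \left(9 - \frac{13}{8}\right) = -6 + 3 \cdot \frac{59}{8} = -6 + \frac{177}{8} = \frac{129}{8} \approx 16.125$)
$U^{2} = \left(\frac{129}{8}\right)^{2} = \frac{16641}{64}$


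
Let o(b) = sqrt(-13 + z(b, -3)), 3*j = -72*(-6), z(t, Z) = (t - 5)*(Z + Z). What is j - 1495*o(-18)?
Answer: 144 - 7475*sqrt(5) ≈ -16571.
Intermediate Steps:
z(t, Z) = 2*Z*(-5 + t) (z(t, Z) = (-5 + t)*(2*Z) = 2*Z*(-5 + t))
j = 144 (j = (-72*(-6))/3 = (1/3)*432 = 144)
o(b) = sqrt(17 - 6*b) (o(b) = sqrt(-13 + 2*(-3)*(-5 + b)) = sqrt(-13 + (30 - 6*b)) = sqrt(17 - 6*b))
j - 1495*o(-18) = 144 - 1495*sqrt(17 - 6*(-18)) = 144 - 1495*sqrt(17 + 108) = 144 - 7475*sqrt(5)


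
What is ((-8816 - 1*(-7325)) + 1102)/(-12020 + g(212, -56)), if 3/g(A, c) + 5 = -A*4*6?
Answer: 1981177/61217863 ≈ 0.032363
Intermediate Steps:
g(A, c) = 3/(-5 - 24*A) (g(A, c) = 3/(-5 - A*4*6) = 3/(-5 - 4*A*6) = 3/(-5 - 24*A))
((-8816 - 1*(-7325)) + 1102)/(-12020 + g(212, -56)) = ((-8816 - 1*(-7325)) + 1102)/(-12020 - 3/(5 + 24*212)) = ((-8816 + 7325) + 1102)/(-12020 - 3/(5 + 5088)) = (-1491 + 1102)/(-12020 - 3/5093) = -389/(-12020 - 3*1/5093) = -389/(-12020 - 3/5093) = -389/(-61217863/5093) = -389*(-5093/61217863) = 1981177/61217863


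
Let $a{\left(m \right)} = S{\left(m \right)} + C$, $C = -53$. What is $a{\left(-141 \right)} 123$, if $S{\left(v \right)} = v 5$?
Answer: $-93234$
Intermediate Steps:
$S{\left(v \right)} = 5 v$
$a{\left(m \right)} = -53 + 5 m$ ($a{\left(m \right)} = 5 m - 53 = -53 + 5 m$)
$a{\left(-141 \right)} 123 = \left(-53 + 5 \left(-141\right)\right) 123 = \left(-53 - 705\right) 123 = \left(-758\right) 123 = -93234$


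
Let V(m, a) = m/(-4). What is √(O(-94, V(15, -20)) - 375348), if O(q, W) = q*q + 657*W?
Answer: I*√1475903/2 ≈ 607.43*I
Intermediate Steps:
V(m, a) = -m/4 (V(m, a) = m*(-¼) = -m/4)
O(q, W) = q² + 657*W
√(O(-94, V(15, -20)) - 375348) = √(((-94)² + 657*(-¼*15)) - 375348) = √((8836 + 657*(-15/4)) - 375348) = √((8836 - 9855/4) - 375348) = √(25489/4 - 375348) = √(-1475903/4) = I*√1475903/2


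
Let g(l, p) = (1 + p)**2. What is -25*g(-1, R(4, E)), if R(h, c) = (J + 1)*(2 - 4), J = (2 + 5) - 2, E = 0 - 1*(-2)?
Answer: -3025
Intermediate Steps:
E = 2 (E = 0 + 2 = 2)
J = 5 (J = 7 - 2 = 5)
R(h, c) = -12 (R(h, c) = (5 + 1)*(2 - 4) = 6*(-2) = -12)
-25*g(-1, R(4, E)) = -25*(1 - 12)**2 = -25*(-11)**2 = -25*121 = -3025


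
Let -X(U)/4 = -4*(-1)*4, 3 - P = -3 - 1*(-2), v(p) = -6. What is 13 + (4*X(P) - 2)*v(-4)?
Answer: 1561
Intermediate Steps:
P = 4 (P = 3 - (-3 - 1*(-2)) = 3 - (-3 + 2) = 3 - 1*(-1) = 3 + 1 = 4)
X(U) = -64 (X(U) = -4*(-4*(-1))*4 = -16*4 = -4*16 = -64)
13 + (4*X(P) - 2)*v(-4) = 13 + (4*(-64) - 2)*(-6) = 13 + (-256 - 2)*(-6) = 13 - 258*(-6) = 13 + 1548 = 1561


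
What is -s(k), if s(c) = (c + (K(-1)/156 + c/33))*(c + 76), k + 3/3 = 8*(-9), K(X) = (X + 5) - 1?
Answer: 129031/572 ≈ 225.58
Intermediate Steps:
K(X) = 4 + X (K(X) = (5 + X) - 1 = 4 + X)
k = -73 (k = -1 + 8*(-9) = -1 - 72 = -73)
s(c) = (76 + c)*(1/52 + 34*c/33) (s(c) = (c + ((4 - 1)/156 + c/33))*(c + 76) = (c + (3*(1/156) + c*(1/33)))*(76 + c) = (c + (1/52 + c/33))*(76 + c) = (1/52 + 34*c/33)*(76 + c) = (76 + c)*(1/52 + 34*c/33))
-s(k) = -(19/13 + (34/33)*(-73)**2 + (134401/1716)*(-73)) = -(19/13 + (34/33)*5329 - 9811273/1716) = -(19/13 + 181186/33 - 9811273/1716) = -1*(-129031/572) = 129031/572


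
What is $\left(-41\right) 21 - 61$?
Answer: $-922$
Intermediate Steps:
$\left(-41\right) 21 - 61 = -861 - 61 = -922$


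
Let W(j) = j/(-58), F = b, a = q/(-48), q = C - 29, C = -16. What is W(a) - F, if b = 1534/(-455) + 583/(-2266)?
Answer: 12085557/3345440 ≈ 3.6125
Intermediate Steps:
q = -45 (q = -16 - 29 = -45)
b = -26163/7210 (b = 1534*(-1/455) + 583*(-1/2266) = -118/35 - 53/206 = -26163/7210 ≈ -3.6287)
a = 15/16 (a = -45/(-48) = -45*(-1/48) = 15/16 ≈ 0.93750)
F = -26163/7210 ≈ -3.6287
W(j) = -j/58 (W(j) = j*(-1/58) = -j/58)
W(a) - F = -1/58*15/16 - 1*(-26163/7210) = -15/928 + 26163/7210 = 12085557/3345440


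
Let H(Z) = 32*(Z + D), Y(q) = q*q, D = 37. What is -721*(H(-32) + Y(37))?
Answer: -1102409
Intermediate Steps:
Y(q) = q**2
H(Z) = 1184 + 32*Z (H(Z) = 32*(Z + 37) = 32*(37 + Z) = 1184 + 32*Z)
-721*(H(-32) + Y(37)) = -721*((1184 + 32*(-32)) + 37**2) = -721*((1184 - 1024) + 1369) = -721*(160 + 1369) = -721*1529 = -1102409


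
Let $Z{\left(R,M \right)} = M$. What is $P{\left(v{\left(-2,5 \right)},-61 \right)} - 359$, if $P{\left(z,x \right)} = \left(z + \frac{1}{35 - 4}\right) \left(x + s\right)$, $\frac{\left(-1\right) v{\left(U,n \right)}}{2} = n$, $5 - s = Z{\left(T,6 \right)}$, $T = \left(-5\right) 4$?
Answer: $259$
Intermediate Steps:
$T = -20$
$s = -1$ ($s = 5 - 6 = -1$)
$v{\left(U,n \right)} = - 2 n$
$P{\left(z,x \right)} = \left(-1 + x\right) \left(\frac{1}{31} + z\right)$ ($P{\left(z,x \right)} = \left(z + \frac{1}{35 - 4}\right) \left(x - 1\right) = \left(z + \frac{1}{31}\right) \left(-1 + x\right) = \left(\frac{1}{31} + z\right) \left(-1 + x\right) = \left(-1 + x\right) \left(\frac{1}{31} + z\right)$)
$P{\left(v{\left(-2,5 \right)},-61 \right)} - 359 = \left(- \frac{1}{31} - \left(-2\right) 5 + \frac{1}{31} \left(-61\right) - 61 \left(\left(-2\right) 5\right)\right) - 359 = \left(- \frac{1}{31} - -10 - \frac{61}{31} - -610\right) - 359 = \left(- \frac{1}{31} + 10 - \frac{61}{31} + 610\right) - 359 = 618 - 359 = 259$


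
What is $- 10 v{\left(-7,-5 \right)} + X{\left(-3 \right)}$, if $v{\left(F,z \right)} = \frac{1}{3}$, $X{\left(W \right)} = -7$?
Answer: $- \frac{31}{3} \approx -10.333$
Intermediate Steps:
$v{\left(F,z \right)} = \frac{1}{3}$
$- 10 v{\left(-7,-5 \right)} + X{\left(-3 \right)} = \left(-10\right) \frac{1}{3} - 7 = - \frac{10}{3} - 7 = - \frac{31}{3}$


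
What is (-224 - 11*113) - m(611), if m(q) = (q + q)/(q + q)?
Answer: -1468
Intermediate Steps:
m(q) = 1 (m(q) = (2*q)/((2*q)) = (2*q)*(1/(2*q)) = 1)
(-224 - 11*113) - m(611) = (-224 - 11*113) - 1*1 = (-224 - 1243) - 1 = -1467 - 1 = -1468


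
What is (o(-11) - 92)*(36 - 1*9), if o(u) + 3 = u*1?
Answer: -2862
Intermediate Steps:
o(u) = -3 + u (o(u) = -3 + u*1 = -3 + u)
(o(-11) - 92)*(36 - 1*9) = ((-3 - 11) - 92)*(36 - 1*9) = (-14 - 92)*(36 - 9) = -106*27 = -2862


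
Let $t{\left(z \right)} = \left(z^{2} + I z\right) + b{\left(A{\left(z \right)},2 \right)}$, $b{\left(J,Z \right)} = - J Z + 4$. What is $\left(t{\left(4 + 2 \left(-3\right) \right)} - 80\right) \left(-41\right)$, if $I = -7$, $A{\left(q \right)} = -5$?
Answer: $1968$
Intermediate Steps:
$b{\left(J,Z \right)} = 4 - J Z$ ($b{\left(J,Z \right)} = - J Z + 4 = 4 - J Z$)
$t{\left(z \right)} = 14 + z^{2} - 7 z$ ($t{\left(z \right)} = \left(z^{2} - 7 z\right) - \left(-4 - 10\right) = \left(z^{2} - 7 z\right) + \left(4 + 10\right) = \left(z^{2} - 7 z\right) + 14 = 14 + z^{2} - 7 z$)
$\left(t{\left(4 + 2 \left(-3\right) \right)} - 80\right) \left(-41\right) = \left(\left(14 + \left(4 + 2 \left(-3\right)\right)^{2} - 7 \left(4 + 2 \left(-3\right)\right)\right) - 80\right) \left(-41\right) = \left(\left(14 + \left(4 - 6\right)^{2} - 7 \left(4 - 6\right)\right) - 80\right) \left(-41\right) = \left(\left(14 + \left(-2\right)^{2} - -14\right) - 80\right) \left(-41\right) = \left(\left(14 + 4 + 14\right) - 80\right) \left(-41\right) = \left(32 - 80\right) \left(-41\right) = \left(-48\right) \left(-41\right) = 1968$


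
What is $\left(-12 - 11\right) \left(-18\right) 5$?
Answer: $2070$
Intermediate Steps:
$\left(-12 - 11\right) \left(-18\right) 5 = \left(-23\right) \left(-18\right) 5 = 414 \cdot 5 = 2070$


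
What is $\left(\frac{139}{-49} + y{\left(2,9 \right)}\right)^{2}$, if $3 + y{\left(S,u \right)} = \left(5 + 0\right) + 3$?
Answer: $\frac{11236}{2401} \approx 4.6797$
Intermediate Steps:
$y{\left(S,u \right)} = 5$ ($y{\left(S,u \right)} = -3 + \left(\left(5 + 0\right) + 3\right) = -3 + \left(5 + 3\right) = -3 + 8 = 5$)
$\left(\frac{139}{-49} + y{\left(2,9 \right)}\right)^{2} = \left(\frac{139}{-49} + 5\right)^{2} = \left(139 \left(- \frac{1}{49}\right) + 5\right)^{2} = \left(- \frac{139}{49} + 5\right)^{2} = \left(\frac{106}{49}\right)^{2} = \frac{11236}{2401}$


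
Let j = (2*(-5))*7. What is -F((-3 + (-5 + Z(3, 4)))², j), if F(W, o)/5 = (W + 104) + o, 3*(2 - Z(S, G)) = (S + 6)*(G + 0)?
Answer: -1790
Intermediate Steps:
Z(S, G) = 2 - G*(6 + S)/3 (Z(S, G) = 2 - (S + 6)*(G + 0)/3 = 2 - (6 + S)*G/3 = 2 - G*(6 + S)/3)
j = -70 (j = -10*7 = -70)
F(W, o) = 520 + 5*W + 5*o (F(W, o) = 5*((W + 104) + o) = 5*((104 + W) + o) = 5*(104 + W + o) = 520 + 5*W + 5*o)
-F((-3 + (-5 + Z(3, 4)))², j) = -(520 + 5*(-3 + (-5 + (2 - 2*4 - ⅓*4*3)))² + 5*(-70)) = -(520 + 5*(-3 + (-5 + (2 - 8 - 4)))² - 350) = -(520 + 5*(-3 + (-5 - 10))² - 350) = -(520 + 5*(-3 - 15)² - 350) = -(520 + 5*(-18)² - 350) = -(520 + 5*324 - 350) = -(520 + 1620 - 350) = -1*1790 = -1790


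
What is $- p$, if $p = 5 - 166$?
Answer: $161$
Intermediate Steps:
$p = -161$
$- p = \left(-1\right) \left(-161\right) = 161$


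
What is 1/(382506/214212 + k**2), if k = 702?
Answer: 35702/17594152159 ≈ 2.0292e-6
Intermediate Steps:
1/(382506/214212 + k**2) = 1/(382506/214212 + 702**2) = 1/(382506*(1/214212) + 492804) = 1/(63751/35702 + 492804) = 1/(17594152159/35702) = 35702/17594152159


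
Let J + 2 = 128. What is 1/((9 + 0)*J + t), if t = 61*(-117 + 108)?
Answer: 1/585 ≈ 0.0017094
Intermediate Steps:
J = 126 (J = -2 + 128 = 126)
t = -549 (t = 61*(-9) = -549)
1/((9 + 0)*J + t) = 1/((9 + 0)*126 - 549) = 1/(9*126 - 549) = 1/(1134 - 549) = 1/585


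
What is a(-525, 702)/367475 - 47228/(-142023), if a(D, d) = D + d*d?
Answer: 87270049717/52189901925 ≈ 1.6722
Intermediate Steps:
a(D, d) = D + d**2
a(-525, 702)/367475 - 47228/(-142023) = (-525 + 702**2)/367475 - 47228/(-142023) = (-525 + 492804)*(1/367475) - 47228*(-1/142023) = 492279*(1/367475) + 47228/142023 = 492279/367475 + 47228/142023 = 87270049717/52189901925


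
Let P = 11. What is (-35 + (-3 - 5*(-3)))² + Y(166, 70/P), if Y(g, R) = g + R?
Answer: 7715/11 ≈ 701.36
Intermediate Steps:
Y(g, R) = R + g
(-35 + (-3 - 5*(-3)))² + Y(166, 70/P) = (-35 + (-3 - 5*(-3)))² + (70/11 + 166) = (-35 + (-3 + 15))² + (70*(1/11) + 166) = (-35 + 12)² + (70/11 + 166) = (-23)² + 1896/11 = 529 + 1896/11 = 7715/11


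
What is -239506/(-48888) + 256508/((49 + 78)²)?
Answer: 8201577689/394257276 ≈ 20.803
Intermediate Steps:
-239506/(-48888) + 256508/((49 + 78)²) = -239506*(-1/48888) + 256508/(127²) = 119753/24444 + 256508/16129 = 8201577689/394257276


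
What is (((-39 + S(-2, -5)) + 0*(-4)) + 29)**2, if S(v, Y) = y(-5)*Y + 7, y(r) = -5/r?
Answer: 64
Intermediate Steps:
S(v, Y) = 7 + Y (S(v, Y) = (-5/(-5))*Y + 7 = (-5*(-1/5))*Y + 7 = 1*Y + 7 = Y + 7 = 7 + Y)
(((-39 + S(-2, -5)) + 0*(-4)) + 29)**2 = (((-39 + (7 - 5)) + 0*(-4)) + 29)**2 = (((-39 + 2) + 0) + 29)**2 = ((-37 + 0) + 29)**2 = (-37 + 29)**2 = (-8)**2 = 64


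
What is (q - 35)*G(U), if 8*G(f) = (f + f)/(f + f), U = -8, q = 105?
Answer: 35/4 ≈ 8.7500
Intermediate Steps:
G(f) = ⅛ (G(f) = ((f + f)/(f + f))/8 = ((2*f)/((2*f)))/8 = ((2*f)*(1/(2*f)))/8 = (⅛)*1 = ⅛)
(q - 35)*G(U) = (105 - 35)*(⅛) = 70*(⅛) = 35/4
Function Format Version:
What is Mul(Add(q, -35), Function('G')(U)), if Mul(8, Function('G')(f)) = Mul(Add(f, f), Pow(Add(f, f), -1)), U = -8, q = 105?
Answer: Rational(35, 4) ≈ 8.7500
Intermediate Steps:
Function('G')(f) = Rational(1, 8) (Function('G')(f) = Mul(Rational(1, 8), Mul(Add(f, f), Pow(Add(f, f), -1))) = Mul(Rational(1, 8), Mul(Mul(2, f), Pow(Mul(2, f), -1))) = Mul(Rational(1, 8), Mul(Mul(2, f), Mul(Rational(1, 2), Pow(f, -1)))) = Mul(Rational(1, 8), 1) = Rational(1, 8))
Mul(Add(q, -35), Function('G')(U)) = Mul(Add(105, -35), Rational(1, 8)) = Mul(70, Rational(1, 8)) = Rational(35, 4)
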